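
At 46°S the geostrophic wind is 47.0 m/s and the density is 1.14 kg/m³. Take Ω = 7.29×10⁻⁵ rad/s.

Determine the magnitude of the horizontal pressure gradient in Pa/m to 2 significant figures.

Coriolis parameter at 46°S:
f = 2Ω sin φ = 2 × 7.29×10⁻⁵ × sin 46° = 1.05×10⁻⁴ s⁻¹
Geostrophic balance rearranged: |∂P/∂n| = f ρ V_g
|∂P/∂n| = 1.05×10⁻⁴ × 1.14 × 47.0 = 5.62×10⁻³ Pa/m

5.6×10⁻³ Pa/m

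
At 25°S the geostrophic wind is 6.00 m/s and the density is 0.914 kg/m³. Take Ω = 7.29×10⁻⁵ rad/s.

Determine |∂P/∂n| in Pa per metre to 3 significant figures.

Coriolis parameter at 25°S:
f = 2Ω sin φ = 2 × 7.29×10⁻⁵ × sin 25° = 6.16×10⁻⁵ s⁻¹
Geostrophic balance rearranged: |∂P/∂n| = f ρ V_g
|∂P/∂n| = 6.16×10⁻⁵ × 0.914 × 6.00 = 3.38×10⁻⁴ Pa/m

3.38×10⁻⁴ Pa/m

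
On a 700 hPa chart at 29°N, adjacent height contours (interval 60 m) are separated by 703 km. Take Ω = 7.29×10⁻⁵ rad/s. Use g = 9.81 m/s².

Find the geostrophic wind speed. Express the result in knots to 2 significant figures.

Coriolis parameter at 29°N:
f = 2Ω sin φ = 2 × 7.29×10⁻⁵ × sin 29° = 7.07×10⁻⁵ s⁻¹
Height gradient: |∂Z/∂n| = 60 m / 703000 m = 8.53×10⁻⁵
On a pressure surface, geostrophic balance gives V_g = (g/f)|∂Z/∂n|:
V_g = 9.81 × 8.53×10⁻⁵ / 7.07×10⁻⁵ = 11.8 m/s
Converting: 11.8 m/s × 1.944 = 23 knots

23 knots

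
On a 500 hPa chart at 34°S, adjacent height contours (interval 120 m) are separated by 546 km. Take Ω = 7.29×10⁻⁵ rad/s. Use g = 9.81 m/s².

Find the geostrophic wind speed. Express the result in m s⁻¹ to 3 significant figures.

Coriolis parameter at 34°S:
f = 2Ω sin φ = 2 × 7.29×10⁻⁵ × sin 34° = 8.15×10⁻⁵ s⁻¹
Height gradient: |∂Z/∂n| = 120 m / 546000 m = 2.20×10⁻⁴
On a pressure surface, geostrophic balance gives V_g = (g/f)|∂Z/∂n|:
V_g = 9.81 × 2.20×10⁻⁴ / 8.15×10⁻⁵ = 26.4 m/s

26.4 m s⁻¹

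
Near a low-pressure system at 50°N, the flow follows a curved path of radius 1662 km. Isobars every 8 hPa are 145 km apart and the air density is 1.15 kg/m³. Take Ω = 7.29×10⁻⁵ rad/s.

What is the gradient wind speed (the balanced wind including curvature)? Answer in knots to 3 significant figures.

Coriolis parameter at 50°N:
f = 2Ω sin φ = 2 × 7.29×10⁻⁵ × sin 50° = 1.12×10⁻⁴ s⁻¹
Pressure gradient: |∂P/∂n| = 800 Pa / 145000 m = 5.52×10⁻³ Pa/m
Geostrophic speed: V_g = |∂P/∂n|/(fρ) = 5.52×10⁻³/(1.12×10⁻⁴ × 1.15) = 43.0 m/s
Around a low, centrifugal force acts outward with Coriolis, so pressure-gradient force balances both:
(1/ρ)|∂P/∂n| = fV + V²/R  →  V² + fR·V − fR·V_g = 0
With fR = 1.12×10⁻⁴ × 1662×10³ m = 186 m/s:
V = [−fR + √((fR)² + 4 fR V_g)]/2 = [−186 + √(186² + 4×186×43)]/2 = 36 m/s
Subgeostrophic (V < V_g = 43 m/s), as expected around a low.
Converting: 36 m/s × 1.944 = 69.9 knots

69.9 knots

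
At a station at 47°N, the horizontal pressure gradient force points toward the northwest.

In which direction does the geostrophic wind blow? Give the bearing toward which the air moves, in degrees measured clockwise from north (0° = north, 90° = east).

045°

The pressure-gradient force points toward the northwest (bearing 315°).
Geostrophic balance: in the Northern Hemisphere the Coriolis force deflects motion to the right, so the geostrophic wind blows 90° to the right of the pressure-gradient force (low pressure on the left).
Rotating 315° by 90° clockwise gives 045° — the wind blows toward the northeast.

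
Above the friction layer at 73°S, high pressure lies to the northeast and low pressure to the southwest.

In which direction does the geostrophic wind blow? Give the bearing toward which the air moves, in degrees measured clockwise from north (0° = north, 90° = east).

135°

The pressure-gradient force points toward the southwest (bearing 225°).
Geostrophic balance: in the Southern Hemisphere the Coriolis force deflects motion to the left, so the geostrophic wind blows 90° to the left of the pressure-gradient force (low pressure on the right).
Rotating 225° by 90° counterclockwise gives 135° — the wind blows toward the southeast.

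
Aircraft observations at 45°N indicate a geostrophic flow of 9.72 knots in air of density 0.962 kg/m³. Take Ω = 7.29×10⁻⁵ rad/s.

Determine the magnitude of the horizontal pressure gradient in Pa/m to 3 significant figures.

4.96×10⁻⁴ Pa/m

Coriolis parameter at 45°N:
f = 2Ω sin φ = 2 × 7.29×10⁻⁵ × sin 45° = 1.03×10⁻⁴ s⁻¹
Wind speed in SI: 9.72 knots = 5.00 m/s
Geostrophic balance rearranged: |∂P/∂n| = f ρ V_g
|∂P/∂n| = 1.03×10⁻⁴ × 0.962 × 5.00 = 4.96×10⁻⁴ Pa/m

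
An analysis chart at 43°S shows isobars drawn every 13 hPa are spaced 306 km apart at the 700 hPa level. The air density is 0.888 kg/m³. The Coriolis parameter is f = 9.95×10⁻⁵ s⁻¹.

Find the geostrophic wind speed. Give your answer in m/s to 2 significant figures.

48 m/s

Pressure gradient: |∂P/∂n| = 1300 Pa / 306000 m = 4.25×10⁻³ Pa/m
Geostrophic balance (pressure-gradient force = Coriolis force):
V_g = (1/(fρ)) |∂P/∂n| = 4.25×10⁻³ / (9.95×10⁻⁵ × 0.888) = 48.1 m/s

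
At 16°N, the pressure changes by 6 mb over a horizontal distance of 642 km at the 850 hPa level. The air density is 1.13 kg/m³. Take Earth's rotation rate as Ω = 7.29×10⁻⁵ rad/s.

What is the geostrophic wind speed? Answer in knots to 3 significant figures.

40.0 knots

Coriolis parameter at 16°N:
f = 2Ω sin φ = 2 × 7.29×10⁻⁵ × sin 16° = 4.02×10⁻⁵ s⁻¹
Pressure gradient: |∂P/∂n| = 600 Pa / 642000 m = 9.35×10⁻⁴ Pa/m
Geostrophic balance (pressure-gradient force = Coriolis force):
V_g = (1/(fρ)) |∂P/∂n| = 9.35×10⁻⁴ / (4.02×10⁻⁵ × 1.13) = 20.6 m/s
Converting: 20.6 m/s × 1.944 = 40.0 knots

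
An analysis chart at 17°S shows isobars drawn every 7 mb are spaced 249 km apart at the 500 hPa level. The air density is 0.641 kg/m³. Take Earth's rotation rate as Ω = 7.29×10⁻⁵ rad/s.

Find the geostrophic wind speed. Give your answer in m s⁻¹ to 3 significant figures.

Coriolis parameter at 17°S:
f = 2Ω sin φ = 2 × 7.29×10⁻⁵ × sin 17° = 4.26×10⁻⁵ s⁻¹
Pressure gradient: |∂P/∂n| = 700 Pa / 249000 m = 2.81×10⁻³ Pa/m
Geostrophic balance (pressure-gradient force = Coriolis force):
V_g = (1/(fρ)) |∂P/∂n| = 2.81×10⁻³ / (4.26×10⁻⁵ × 0.641) = 103 m/s

103 m s⁻¹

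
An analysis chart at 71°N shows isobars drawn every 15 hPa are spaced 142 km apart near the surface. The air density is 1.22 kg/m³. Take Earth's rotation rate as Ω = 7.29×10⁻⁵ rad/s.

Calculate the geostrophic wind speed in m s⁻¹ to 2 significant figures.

Coriolis parameter at 71°N:
f = 2Ω sin φ = 2 × 7.29×10⁻⁵ × sin 71° = 1.38×10⁻⁴ s⁻¹
Pressure gradient: |∂P/∂n| = 1500 Pa / 142000 m = 1.06×10⁻² Pa/m
Geostrophic balance (pressure-gradient force = Coriolis force):
V_g = (1/(fρ)) |∂P/∂n| = 1.06×10⁻² / (1.38×10⁻⁴ × 1.22) = 62.8 m/s

63 m s⁻¹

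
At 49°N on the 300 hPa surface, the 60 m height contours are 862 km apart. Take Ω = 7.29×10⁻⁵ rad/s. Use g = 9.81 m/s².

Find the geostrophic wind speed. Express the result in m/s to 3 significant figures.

6.21 m/s

Coriolis parameter at 49°N:
f = 2Ω sin φ = 2 × 7.29×10⁻⁵ × sin 49° = 1.10×10⁻⁴ s⁻¹
Height gradient: |∂Z/∂n| = 60 m / 862000 m = 6.96×10⁻⁵
On a pressure surface, geostrophic balance gives V_g = (g/f)|∂Z/∂n|:
V_g = 9.81 × 6.96×10⁻⁵ / 1.10×10⁻⁴ = 6.21 m/s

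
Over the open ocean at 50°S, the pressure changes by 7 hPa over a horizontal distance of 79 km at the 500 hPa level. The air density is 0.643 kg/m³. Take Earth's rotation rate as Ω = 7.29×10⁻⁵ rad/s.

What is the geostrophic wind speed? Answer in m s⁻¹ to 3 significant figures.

123 m s⁻¹

Coriolis parameter at 50°S:
f = 2Ω sin φ = 2 × 7.29×10⁻⁵ × sin 50° = 1.12×10⁻⁴ s⁻¹
Pressure gradient: |∂P/∂n| = 700 Pa / 79000 m = 8.86×10⁻³ Pa/m
Geostrophic balance (pressure-gradient force = Coriolis force):
V_g = (1/(fρ)) |∂P/∂n| = 8.86×10⁻³ / (1.12×10⁻⁴ × 0.643) = 123 m/s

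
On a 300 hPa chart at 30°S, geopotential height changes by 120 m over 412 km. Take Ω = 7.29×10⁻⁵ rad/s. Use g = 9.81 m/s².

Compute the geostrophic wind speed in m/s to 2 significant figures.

Coriolis parameter at 30°S:
f = 2Ω sin φ = 2 × 7.29×10⁻⁵ × sin 30° = 7.29×10⁻⁵ s⁻¹
Height gradient: |∂Z/∂n| = 120 m / 412000 m = 2.91×10⁻⁴
On a pressure surface, geostrophic balance gives V_g = (g/f)|∂Z/∂n|:
V_g = 9.81 × 2.91×10⁻⁴ / 7.29×10⁻⁵ = 39.2 m/s

39 m/s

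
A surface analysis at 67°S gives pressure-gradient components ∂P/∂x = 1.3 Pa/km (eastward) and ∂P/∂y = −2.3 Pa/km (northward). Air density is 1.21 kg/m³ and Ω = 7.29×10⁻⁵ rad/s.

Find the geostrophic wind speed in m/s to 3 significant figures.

Coriolis parameter at 67°S:
f = 2Ω sin φ = 2 × 7.29×10⁻⁵ × sin 67° = 1.34×10⁻⁴ s⁻¹
In the Southern Hemisphere f is negative: f = −1.34×10⁻⁴ s⁻¹.
Component geostrophic relations (x east, y north):
u_g = −(1/(fρ)) ∂P/∂y,  v_g = (1/(fρ)) ∂P/∂x
u_g = −(−2.3×10⁻³)/(−1.34×10⁻⁴ × 1.21) = −14.2 m/s;  v_g = (1.3×10⁻³)/(−1.34×10⁻⁴ × 1.21) = −8.01 m/s
|V_g| = √(u_g² + v_g²) = 16.3 m/s

16.3 m/s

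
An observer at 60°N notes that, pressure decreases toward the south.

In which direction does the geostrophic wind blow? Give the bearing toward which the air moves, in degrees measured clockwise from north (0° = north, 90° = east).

270°

The pressure-gradient force points toward the south (bearing 180°).
Geostrophic balance: in the Northern Hemisphere the Coriolis force deflects motion to the right, so the geostrophic wind blows 90° to the right of the pressure-gradient force (low pressure on the left).
Rotating 180° by 90° clockwise gives 270° — the wind blows toward the west.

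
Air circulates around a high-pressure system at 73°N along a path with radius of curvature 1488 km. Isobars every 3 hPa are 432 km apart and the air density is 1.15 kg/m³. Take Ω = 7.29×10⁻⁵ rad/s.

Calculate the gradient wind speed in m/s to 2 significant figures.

Coriolis parameter at 73°N:
f = 2Ω sin φ = 2 × 7.29×10⁻⁵ × sin 73° = 1.39×10⁻⁴ s⁻¹
Pressure gradient: |∂P/∂n| = 300 Pa / 432000 m = 6.94×10⁻⁴ Pa/m
Geostrophic speed: V_g = |∂P/∂n|/(fρ) = 6.94×10⁻⁴/(1.39×10⁻⁴ × 1.15) = 4.33 m/s
Around a high, pressure-gradient force acts outward with centrifugal, so Coriolis balances both:
fV = (1/ρ)|∂P/∂n| + V²/R  →  V² − fR·V + fR·V_g = 0
With fR = 1.39×10⁻⁴ × 1488×10³ m = 207 m/s:
V = [fR − √((fR)² − 4 fR V_g)]/2 = [207 − √(207² − 4×207×4.33)]/2 = 4.43 m/s
Supergeostrophic (V > V_g = 4.33 m/s), as expected around a high.

4.4 m/s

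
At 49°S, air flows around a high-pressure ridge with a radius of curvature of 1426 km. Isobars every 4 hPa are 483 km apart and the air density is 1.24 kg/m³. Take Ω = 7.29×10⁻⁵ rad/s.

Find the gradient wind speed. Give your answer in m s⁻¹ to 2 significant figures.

6.3 m s⁻¹

Coriolis parameter at 49°S:
f = 2Ω sin φ = 2 × 7.29×10⁻⁵ × sin 49° = 1.10×10⁻⁴ s⁻¹
Pressure gradient: |∂P/∂n| = 400 Pa / 483000 m = 8.28×10⁻⁴ Pa/m
Geostrophic speed: V_g = |∂P/∂n|/(fρ) = 8.28×10⁻⁴/(1.10×10⁻⁴ × 1.24) = 6.07 m/s
Around a high, pressure-gradient force acts outward with centrifugal, so Coriolis balances both:
fV = (1/ρ)|∂P/∂n| + V²/R  →  V² − fR·V + fR·V_g = 0
With fR = 1.10×10⁻⁴ × 1426×10³ m = 157 m/s:
V = [fR − √((fR)² − 4 fR V_g)]/2 = [157 − √(157² − 4×157×6.07)]/2 = 6.32 m/s
Supergeostrophic (V > V_g = 6.07 m/s), as expected around a high.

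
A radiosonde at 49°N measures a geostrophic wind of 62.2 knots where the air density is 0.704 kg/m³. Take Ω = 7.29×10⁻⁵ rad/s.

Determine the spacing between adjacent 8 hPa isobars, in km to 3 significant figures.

323 km

Coriolis parameter at 49°N:
f = 2Ω sin φ = 2 × 7.29×10⁻⁵ × sin 49° = 1.10×10⁻⁴ s⁻¹
Wind speed in SI: 62.2 knots = 32.0 m/s
Geostrophic balance rearranged: |∂P/∂n| = f ρ V_g
|∂P/∂n| = 1.10×10⁻⁴ × 0.704 × 32.0 = 2.48×10⁻³ Pa/m
Isobar spacing: Δn = ΔP/|∂P/∂n| = 800 Pa / 2.48×10⁻³ Pa/m = 322739 m ≈ 323 km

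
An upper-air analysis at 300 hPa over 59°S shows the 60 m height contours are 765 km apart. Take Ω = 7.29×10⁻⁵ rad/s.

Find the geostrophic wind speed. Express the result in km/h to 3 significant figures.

Coriolis parameter at 59°S:
f = 2Ω sin φ = 2 × 7.29×10⁻⁵ × sin 59° = 1.25×10⁻⁴ s⁻¹
Height gradient: |∂Z/∂n| = 60 m / 765000 m = 7.84×10⁻⁵
On a pressure surface, geostrophic balance gives V_g = (g/f)|∂Z/∂n|:
V_g = 9.81 × 7.84×10⁻⁵ / 1.25×10⁻⁴ = 6.16 m/s
Converting: 6.16 m/s × 3.6 = 22.2 km/h

22.2 km/h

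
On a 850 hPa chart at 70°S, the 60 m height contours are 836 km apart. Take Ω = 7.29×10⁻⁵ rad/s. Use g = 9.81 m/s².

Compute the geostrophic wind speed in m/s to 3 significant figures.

5.14 m/s

Coriolis parameter at 70°S:
f = 2Ω sin φ = 2 × 7.29×10⁻⁵ × sin 70° = 1.37×10⁻⁴ s⁻¹
Height gradient: |∂Z/∂n| = 60 m / 836000 m = 7.18×10⁻⁵
On a pressure surface, geostrophic balance gives V_g = (g/f)|∂Z/∂n|:
V_g = 9.81 × 7.18×10⁻⁵ / 1.37×10⁻⁴ = 5.14 m/s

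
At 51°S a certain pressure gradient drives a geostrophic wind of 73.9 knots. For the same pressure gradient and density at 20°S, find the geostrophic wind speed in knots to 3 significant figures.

168 knots

With the same pressure gradient and density, V_g ∝ 1/f ∝ 1/sin φ.
V₂ = V₁ · sin φ₁ / sin φ₂ = 73.9 × sin 51° / sin 20°
V₂ = 73.9 × 0.7771/0.3420 = 168 knots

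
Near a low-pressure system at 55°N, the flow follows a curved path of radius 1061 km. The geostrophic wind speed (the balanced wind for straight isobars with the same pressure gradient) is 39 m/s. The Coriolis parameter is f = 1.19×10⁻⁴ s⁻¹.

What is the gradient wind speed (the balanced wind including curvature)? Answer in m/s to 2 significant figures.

31 m/s

Around a low, centrifugal force acts outward with Coriolis, so pressure-gradient force balances both:
(1/ρ)|∂P/∂n| = fV + V²/R  →  V² + fR·V − fR·V_g = 0
With fR = 1.19×10⁻⁴ × 1061×10³ m = 126 m/s:
V = [−fR + √((fR)² + 4 fR V_g)]/2 = [−126 + √(126² + 4×126×39)]/2 = 31.3 m/s
Subgeostrophic (V < V_g = 39 m/s), as expected around a low.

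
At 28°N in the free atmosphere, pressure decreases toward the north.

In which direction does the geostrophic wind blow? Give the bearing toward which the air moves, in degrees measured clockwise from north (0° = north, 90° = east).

090°

The pressure-gradient force points toward the north (bearing 000°).
Geostrophic balance: in the Northern Hemisphere the Coriolis force deflects motion to the right, so the geostrophic wind blows 90° to the right of the pressure-gradient force (low pressure on the left).
Rotating 000° by 90° clockwise gives 090° — the wind blows toward the east.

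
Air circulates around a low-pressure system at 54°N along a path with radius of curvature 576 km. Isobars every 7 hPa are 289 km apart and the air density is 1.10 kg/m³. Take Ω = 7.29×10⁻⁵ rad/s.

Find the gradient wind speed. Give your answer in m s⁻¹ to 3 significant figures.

15.2 m s⁻¹

Coriolis parameter at 54°N:
f = 2Ω sin φ = 2 × 7.29×10⁻⁵ × sin 54° = 1.18×10⁻⁴ s⁻¹
Pressure gradient: |∂P/∂n| = 700 Pa / 289000 m = 2.42×10⁻³ Pa/m
Geostrophic speed: V_g = |∂P/∂n|/(fρ) = 2.42×10⁻³/(1.18×10⁻⁴ × 1.10) = 18.7 m/s
Around a low, centrifugal force acts outward with Coriolis, so pressure-gradient force balances both:
(1/ρ)|∂P/∂n| = fV + V²/R  →  V² + fR·V − fR·V_g = 0
With fR = 1.18×10⁻⁴ × 576×10³ m = 67.9 m/s:
V = [−fR + √((fR)² + 4 fR V_g)]/2 = [−67.9 + √(67.9² + 4×67.9×18.7)]/2 = 15.2 m/s
Subgeostrophic (V < V_g = 18.7 m/s), as expected around a low.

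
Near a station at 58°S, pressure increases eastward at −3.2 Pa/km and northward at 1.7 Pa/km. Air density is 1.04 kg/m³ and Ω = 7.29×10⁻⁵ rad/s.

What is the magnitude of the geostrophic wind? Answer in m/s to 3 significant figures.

Coriolis parameter at 58°S:
f = 2Ω sin φ = 2 × 7.29×10⁻⁵ × sin 58° = 1.24×10⁻⁴ s⁻¹
In the Southern Hemisphere f is negative: f = −1.24×10⁻⁴ s⁻¹.
Component geostrophic relations (x east, y north):
u_g = −(1/(fρ)) ∂P/∂y,  v_g = (1/(fρ)) ∂P/∂x
u_g = −(1.7×10⁻³)/(−1.24×10⁻⁴ × 1.04) = 13.2 m/s;  v_g = (−3.2×10⁻³)/(−1.24×10⁻⁴ × 1.04) = 24.9 m/s
|V_g| = √(u_g² + v_g²) = 28.2 m/s

28.2 m/s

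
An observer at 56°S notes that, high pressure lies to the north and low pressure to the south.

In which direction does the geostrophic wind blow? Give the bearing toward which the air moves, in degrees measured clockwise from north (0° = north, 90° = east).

The pressure-gradient force points toward the south (bearing 180°).
Geostrophic balance: in the Southern Hemisphere the Coriolis force deflects motion to the left, so the geostrophic wind blows 90° to the left of the pressure-gradient force (low pressure on the right).
Rotating 180° by 90° counterclockwise gives 090° — the wind blows toward the east.

090°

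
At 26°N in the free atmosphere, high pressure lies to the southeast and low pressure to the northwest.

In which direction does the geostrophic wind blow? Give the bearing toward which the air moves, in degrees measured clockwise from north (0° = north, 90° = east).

The pressure-gradient force points toward the northwest (bearing 315°).
Geostrophic balance: in the Northern Hemisphere the Coriolis force deflects motion to the right, so the geostrophic wind blows 90° to the right of the pressure-gradient force (low pressure on the left).
Rotating 315° by 90° clockwise gives 045° — the wind blows toward the northeast.

045°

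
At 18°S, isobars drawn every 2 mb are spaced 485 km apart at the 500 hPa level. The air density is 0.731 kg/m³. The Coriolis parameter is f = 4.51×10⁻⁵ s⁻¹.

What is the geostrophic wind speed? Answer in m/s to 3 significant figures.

12.5 m/s

Pressure gradient: |∂P/∂n| = 200 Pa / 485000 m = 4.12×10⁻⁴ Pa/m
Geostrophic balance (pressure-gradient force = Coriolis force):
V_g = (1/(fρ)) |∂P/∂n| = 4.12×10⁻⁴ / (4.51×10⁻⁵ × 0.731) = 12.5 m/s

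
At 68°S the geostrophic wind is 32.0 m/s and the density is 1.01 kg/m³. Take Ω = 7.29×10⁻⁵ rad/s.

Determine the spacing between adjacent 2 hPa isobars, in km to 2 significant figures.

46 km

Coriolis parameter at 68°S:
f = 2Ω sin φ = 2 × 7.29×10⁻⁵ × sin 68° = 1.35×10⁻⁴ s⁻¹
Geostrophic balance rearranged: |∂P/∂n| = f ρ V_g
|∂P/∂n| = 1.35×10⁻⁴ × 1.01 × 32.0 = 4.37×10⁻³ Pa/m
Isobar spacing: Δn = ΔP/|∂P/∂n| = 200 Pa / 4.37×10⁻³ Pa/m = 45776 m ≈ 46 km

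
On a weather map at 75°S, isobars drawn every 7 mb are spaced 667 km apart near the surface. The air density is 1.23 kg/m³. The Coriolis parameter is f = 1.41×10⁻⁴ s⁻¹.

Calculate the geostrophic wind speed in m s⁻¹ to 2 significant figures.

6.1 m s⁻¹

Pressure gradient: |∂P/∂n| = 700 Pa / 667000 m = 1.05×10⁻³ Pa/m
Geostrophic balance (pressure-gradient force = Coriolis force):
V_g = (1/(fρ)) |∂P/∂n| = 1.05×10⁻³ / (1.41×10⁻⁴ × 1.23) = 6.05 m/s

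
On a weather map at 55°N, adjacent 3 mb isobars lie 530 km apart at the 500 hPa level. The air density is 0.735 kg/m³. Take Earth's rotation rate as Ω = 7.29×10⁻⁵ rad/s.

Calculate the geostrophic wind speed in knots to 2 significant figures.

Coriolis parameter at 55°N:
f = 2Ω sin φ = 2 × 7.29×10⁻⁵ × sin 55° = 1.19×10⁻⁴ s⁻¹
Pressure gradient: |∂P/∂n| = 300 Pa / 530000 m = 5.66×10⁻⁴ Pa/m
Geostrophic balance (pressure-gradient force = Coriolis force):
V_g = (1/(fρ)) |∂P/∂n| = 5.66×10⁻⁴ / (1.19×10⁻⁴ × 0.735) = 6.45 m/s
Converting: 6.45 m/s × 1.944 = 13 knots

13 knots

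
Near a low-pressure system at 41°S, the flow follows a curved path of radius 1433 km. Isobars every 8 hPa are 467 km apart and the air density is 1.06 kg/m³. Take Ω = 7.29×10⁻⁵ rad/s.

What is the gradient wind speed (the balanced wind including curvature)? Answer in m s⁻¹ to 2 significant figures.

Coriolis parameter at 41°S:
f = 2Ω sin φ = 2 × 7.29×10⁻⁵ × sin 41° = 9.57×10⁻⁵ s⁻¹
Pressure gradient: |∂P/∂n| = 800 Pa / 467000 m = 1.71×10⁻³ Pa/m
Geostrophic speed: V_g = |∂P/∂n|/(fρ) = 1.71×10⁻³/(9.57×10⁻⁵ × 1.06) = 16.9 m/s
Around a low, centrifugal force acts outward with Coriolis, so pressure-gradient force balances both:
(1/ρ)|∂P/∂n| = fV + V²/R  →  V² + fR·V − fR·V_g = 0
With fR = 9.57×10⁻⁵ × 1433×10³ m = 137 m/s:
V = [−fR + √((fR)² + 4 fR V_g)]/2 = [−137 + √(137² + 4×137×16.9)]/2 = 15.2 m/s
Subgeostrophic (V < V_g = 16.9 m/s), as expected around a low.

15 m s⁻¹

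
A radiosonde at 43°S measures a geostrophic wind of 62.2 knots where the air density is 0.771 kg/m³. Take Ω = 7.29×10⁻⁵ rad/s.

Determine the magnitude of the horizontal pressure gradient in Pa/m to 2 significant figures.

2.5×10⁻³ Pa/m

Coriolis parameter at 43°S:
f = 2Ω sin φ = 2 × 7.29×10⁻⁵ × sin 43° = 9.94×10⁻⁵ s⁻¹
Wind speed in SI: 62.2 knots = 32.0 m/s
Geostrophic balance rearranged: |∂P/∂n| = f ρ V_g
|∂P/∂n| = 9.94×10⁻⁵ × 0.771 × 32.0 = 2.45×10⁻³ Pa/m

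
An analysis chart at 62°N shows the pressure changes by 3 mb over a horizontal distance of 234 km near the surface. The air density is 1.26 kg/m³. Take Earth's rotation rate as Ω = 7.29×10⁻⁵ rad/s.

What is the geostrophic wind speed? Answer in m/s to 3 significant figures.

Coriolis parameter at 62°N:
f = 2Ω sin φ = 2 × 7.29×10⁻⁵ × sin 62° = 1.29×10⁻⁴ s⁻¹
Pressure gradient: |∂P/∂n| = 300 Pa / 234000 m = 1.28×10⁻³ Pa/m
Geostrophic balance (pressure-gradient force = Coriolis force):
V_g = (1/(fρ)) |∂P/∂n| = 1.28×10⁻³ / (1.29×10⁻⁴ × 1.26) = 7.90 m/s

7.90 m/s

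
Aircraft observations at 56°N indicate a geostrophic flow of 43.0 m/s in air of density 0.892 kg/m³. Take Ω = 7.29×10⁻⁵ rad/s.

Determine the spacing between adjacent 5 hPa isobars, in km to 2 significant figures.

110 km

Coriolis parameter at 56°N:
f = 2Ω sin φ = 2 × 7.29×10⁻⁵ × sin 56° = 1.21×10⁻⁴ s⁻¹
Geostrophic balance rearranged: |∂P/∂n| = f ρ V_g
|∂P/∂n| = 1.21×10⁻⁴ × 0.892 × 43.0 = 4.64×10⁻³ Pa/m
Isobar spacing: Δn = ΔP/|∂P/∂n| = 500 Pa / 4.64×10⁻³ Pa/m = 107846 m ≈ 110 km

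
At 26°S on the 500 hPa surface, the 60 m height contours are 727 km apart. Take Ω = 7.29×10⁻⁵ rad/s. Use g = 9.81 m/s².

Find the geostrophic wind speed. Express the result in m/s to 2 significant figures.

Coriolis parameter at 26°S:
f = 2Ω sin φ = 2 × 7.29×10⁻⁵ × sin 26° = 6.39×10⁻⁵ s⁻¹
Height gradient: |∂Z/∂n| = 60 m / 727000 m = 8.25×10⁻⁵
On a pressure surface, geostrophic balance gives V_g = (g/f)|∂Z/∂n|:
V_g = 9.81 × 8.25×10⁻⁵ / 6.39×10⁻⁵ = 12.7 m/s

13 m/s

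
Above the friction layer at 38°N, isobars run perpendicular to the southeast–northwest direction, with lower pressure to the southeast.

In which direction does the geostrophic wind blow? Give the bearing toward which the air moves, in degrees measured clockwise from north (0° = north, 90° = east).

The pressure-gradient force points toward the southeast (bearing 135°).
Geostrophic balance: in the Northern Hemisphere the Coriolis force deflects motion to the right, so the geostrophic wind blows 90° to the right of the pressure-gradient force (low pressure on the left).
Rotating 135° by 90° clockwise gives 225° — the wind blows toward the southwest.

225°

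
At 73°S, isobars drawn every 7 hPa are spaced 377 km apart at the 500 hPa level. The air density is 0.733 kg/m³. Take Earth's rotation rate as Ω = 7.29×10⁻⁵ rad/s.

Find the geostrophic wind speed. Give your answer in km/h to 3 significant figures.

Coriolis parameter at 73°S:
f = 2Ω sin φ = 2 × 7.29×10⁻⁵ × sin 73° = 1.39×10⁻⁴ s⁻¹
Pressure gradient: |∂P/∂n| = 700 Pa / 377000 m = 1.86×10⁻³ Pa/m
Geostrophic balance (pressure-gradient force = Coriolis force):
V_g = (1/(fρ)) |∂P/∂n| = 1.86×10⁻³ / (1.39×10⁻⁴ × 0.733) = 18.2 m/s
Converting: 18.2 m/s × 3.6 = 65.4 km/h

65.4 km/h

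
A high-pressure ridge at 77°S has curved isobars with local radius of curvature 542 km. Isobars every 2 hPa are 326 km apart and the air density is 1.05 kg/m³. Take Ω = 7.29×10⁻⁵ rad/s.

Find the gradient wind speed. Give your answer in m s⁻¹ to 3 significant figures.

4.36 m s⁻¹

Coriolis parameter at 77°S:
f = 2Ω sin φ = 2 × 7.29×10⁻⁵ × sin 77° = 1.42×10⁻⁴ s⁻¹
Pressure gradient: |∂P/∂n| = 200 Pa / 326000 m = 6.13×10⁻⁴ Pa/m
Geostrophic speed: V_g = |∂P/∂n|/(fρ) = 6.13×10⁻⁴/(1.42×10⁻⁴ × 1.05) = 4.11 m/s
Around a high, pressure-gradient force acts outward with centrifugal, so Coriolis balances both:
fV = (1/ρ)|∂P/∂n| + V²/R  →  V² − fR·V + fR·V_g = 0
With fR = 1.42×10⁻⁴ × 542×10³ m = 77.0 m/s:
V = [fR − √((fR)² − 4 fR V_g)]/2 = [77.0 − √(77.0² − 4×77.0×4.11)]/2 = 4.36 m/s
Supergeostrophic (V > V_g = 4.11 m/s), as expected around a high.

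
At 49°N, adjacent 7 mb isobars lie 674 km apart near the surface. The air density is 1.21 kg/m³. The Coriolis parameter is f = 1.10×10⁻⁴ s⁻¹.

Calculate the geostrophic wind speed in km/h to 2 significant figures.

28 km/h

Pressure gradient: |∂P/∂n| = 700 Pa / 674000 m = 1.04×10⁻³ Pa/m
Geostrophic balance (pressure-gradient force = Coriolis force):
V_g = (1/(fρ)) |∂P/∂n| = 1.04×10⁻³ / (1.10×10⁻⁴ × 1.21) = 7.80 m/s
Converting: 7.80 m/s × 3.6 = 28 km/h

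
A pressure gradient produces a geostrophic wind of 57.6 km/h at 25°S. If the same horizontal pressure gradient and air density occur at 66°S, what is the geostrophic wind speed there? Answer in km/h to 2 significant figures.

With the same pressure gradient and density, V_g ∝ 1/f ∝ 1/sin φ.
V₂ = V₁ · sin φ₁ / sin φ₂ = 57.6 × sin 25° / sin 66°
V₂ = 57.6 × 0.4226/0.9135 = 27 km/h

27 km/h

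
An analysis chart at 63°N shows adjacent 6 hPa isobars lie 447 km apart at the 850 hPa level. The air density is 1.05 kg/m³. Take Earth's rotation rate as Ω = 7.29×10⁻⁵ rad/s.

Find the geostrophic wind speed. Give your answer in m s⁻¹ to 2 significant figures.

9.8 m s⁻¹

Coriolis parameter at 63°N:
f = 2Ω sin φ = 2 × 7.29×10⁻⁵ × sin 63° = 1.30×10⁻⁴ s⁻¹
Pressure gradient: |∂P/∂n| = 600 Pa / 447000 m = 1.34×10⁻³ Pa/m
Geostrophic balance (pressure-gradient force = Coriolis force):
V_g = (1/(fρ)) |∂P/∂n| = 1.34×10⁻³ / (1.30×10⁻⁴ × 1.05) = 9.84 m/s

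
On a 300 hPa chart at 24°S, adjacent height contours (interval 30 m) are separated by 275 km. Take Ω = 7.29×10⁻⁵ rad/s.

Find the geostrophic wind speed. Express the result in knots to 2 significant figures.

35 knots

Coriolis parameter at 24°S:
f = 2Ω sin φ = 2 × 7.29×10⁻⁵ × sin 24° = 5.93×10⁻⁵ s⁻¹
Height gradient: |∂Z/∂n| = 30 m / 275000 m = 1.09×10⁻⁴
On a pressure surface, geostrophic balance gives V_g = (g/f)|∂Z/∂n|:
V_g = 9.81 × 1.09×10⁻⁴ / 5.93×10⁻⁵ = 18.0 m/s
Converting: 18.0 m/s × 1.944 = 35 knots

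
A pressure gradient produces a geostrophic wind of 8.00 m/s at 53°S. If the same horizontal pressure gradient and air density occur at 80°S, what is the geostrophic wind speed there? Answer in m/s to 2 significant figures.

6.5 m/s

With the same pressure gradient and density, V_g ∝ 1/f ∝ 1/sin φ.
V₂ = V₁ · sin φ₁ / sin φ₂ = 8.00 × sin 53° / sin 80°
V₂ = 8.00 × 0.7986/0.9848 = 6.5 m/s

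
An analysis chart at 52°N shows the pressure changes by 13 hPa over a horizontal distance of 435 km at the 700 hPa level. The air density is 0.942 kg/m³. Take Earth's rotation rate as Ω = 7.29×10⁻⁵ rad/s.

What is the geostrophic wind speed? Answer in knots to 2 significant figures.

Coriolis parameter at 52°N:
f = 2Ω sin φ = 2 × 7.29×10⁻⁵ × sin 52° = 1.15×10⁻⁴ s⁻¹
Pressure gradient: |∂P/∂n| = 1300 Pa / 435000 m = 2.99×10⁻³ Pa/m
Geostrophic balance (pressure-gradient force = Coriolis force):
V_g = (1/(fρ)) |∂P/∂n| = 2.99×10⁻³ / (1.15×10⁻⁴ × 0.942) = 27.6 m/s
Converting: 27.6 m/s × 1.944 = 54 knots

54 knots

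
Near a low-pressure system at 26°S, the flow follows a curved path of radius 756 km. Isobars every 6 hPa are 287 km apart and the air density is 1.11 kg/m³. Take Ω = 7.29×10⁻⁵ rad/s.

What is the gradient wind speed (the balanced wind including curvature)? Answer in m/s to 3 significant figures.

20.6 m/s

Coriolis parameter at 26°S:
f = 2Ω sin φ = 2 × 7.29×10⁻⁵ × sin 26° = 6.39×10⁻⁵ s⁻¹
Pressure gradient: |∂P/∂n| = 600 Pa / 287000 m = 2.09×10⁻³ Pa/m
Geostrophic speed: V_g = |∂P/∂n|/(fρ) = 2.09×10⁻³/(6.39×10⁻⁵ × 1.11) = 29.5 m/s
Around a low, centrifugal force acts outward with Coriolis, so pressure-gradient force balances both:
(1/ρ)|∂P/∂n| = fV + V²/R  →  V² + fR·V − fR·V_g = 0
With fR = 6.39×10⁻⁵ × 756×10³ m = 48.3 m/s:
V = [−fR + √((fR)² + 4 fR V_g)]/2 = [−48.3 + √(48.3² + 4×48.3×29.5)]/2 = 20.6 m/s
Subgeostrophic (V < V_g = 29.5 m/s), as expected around a low.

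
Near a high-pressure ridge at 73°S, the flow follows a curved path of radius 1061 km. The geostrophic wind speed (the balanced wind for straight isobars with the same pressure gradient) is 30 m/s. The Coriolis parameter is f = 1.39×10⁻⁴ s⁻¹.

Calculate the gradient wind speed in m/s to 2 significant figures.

Around a high, pressure-gradient force acts outward with centrifugal, so Coriolis balances both:
fV = (1/ρ)|∂P/∂n| + V²/R  →  V² − fR·V + fR·V_g = 0
With fR = 1.39×10⁻⁴ × 1061×10³ m = 147 m/s:
V = [fR − √((fR)² − 4 fR V_g)]/2 = [147 − √(147² − 4×147×30)]/2 = 41.9 m/s
Supergeostrophic (V > V_g = 30 m/s), as expected around a high.

42 m/s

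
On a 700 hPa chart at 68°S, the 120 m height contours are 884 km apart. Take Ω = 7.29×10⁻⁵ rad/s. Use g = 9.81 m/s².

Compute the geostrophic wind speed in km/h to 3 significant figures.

35.5 km/h

Coriolis parameter at 68°S:
f = 2Ω sin φ = 2 × 7.29×10⁻⁵ × sin 68° = 1.35×10⁻⁴ s⁻¹
Height gradient: |∂Z/∂n| = 120 m / 884000 m = 1.36×10⁻⁴
On a pressure surface, geostrophic balance gives V_g = (g/f)|∂Z/∂n|:
V_g = 9.81 × 1.36×10⁻⁴ / 1.35×10⁻⁴ = 9.85 m/s
Converting: 9.85 m/s × 3.6 = 35.5 km/h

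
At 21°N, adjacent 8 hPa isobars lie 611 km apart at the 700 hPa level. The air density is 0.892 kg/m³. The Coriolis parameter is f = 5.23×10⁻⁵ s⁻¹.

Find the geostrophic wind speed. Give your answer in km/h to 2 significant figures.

Pressure gradient: |∂P/∂n| = 800 Pa / 611000 m = 1.31×10⁻³ Pa/m
Geostrophic balance (pressure-gradient force = Coriolis force):
V_g = (1/(fρ)) |∂P/∂n| = 1.31×10⁻³ / (5.23×10⁻⁵ × 0.892) = 28.1 m/s
Converting: 28.1 m/s × 3.6 = 100 km/h

100 km/h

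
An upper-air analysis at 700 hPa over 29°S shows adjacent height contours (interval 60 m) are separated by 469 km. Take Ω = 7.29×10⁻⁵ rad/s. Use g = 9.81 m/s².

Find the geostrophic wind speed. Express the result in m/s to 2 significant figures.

18 m/s

Coriolis parameter at 29°S:
f = 2Ω sin φ = 2 × 7.29×10⁻⁵ × sin 29° = 7.07×10⁻⁵ s⁻¹
Height gradient: |∂Z/∂n| = 60 m / 469000 m = 1.28×10⁻⁴
On a pressure surface, geostrophic balance gives V_g = (g/f)|∂Z/∂n|:
V_g = 9.81 × 1.28×10⁻⁴ / 7.07×10⁻⁵ = 17.8 m/s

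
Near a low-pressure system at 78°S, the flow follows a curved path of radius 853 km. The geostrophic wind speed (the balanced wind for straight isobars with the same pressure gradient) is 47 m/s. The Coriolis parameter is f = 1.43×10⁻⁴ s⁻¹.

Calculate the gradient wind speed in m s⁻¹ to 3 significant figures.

36.2 m s⁻¹

Around a low, centrifugal force acts outward with Coriolis, so pressure-gradient force balances both:
(1/ρ)|∂P/∂n| = fV + V²/R  →  V² + fR·V − fR·V_g = 0
With fR = 1.43×10⁻⁴ × 853×10³ m = 122 m/s:
V = [−fR + √((fR)² + 4 fR V_g)]/2 = [−122 + √(122² + 4×122×47)]/2 = 36.2 m/s
Subgeostrophic (V < V_g = 47 m/s), as expected around a low.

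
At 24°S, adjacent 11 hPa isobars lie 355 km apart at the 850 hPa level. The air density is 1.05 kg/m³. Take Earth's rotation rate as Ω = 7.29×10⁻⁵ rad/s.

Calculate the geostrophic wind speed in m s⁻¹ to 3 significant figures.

49.8 m s⁻¹

Coriolis parameter at 24°S:
f = 2Ω sin φ = 2 × 7.29×10⁻⁵ × sin 24° = 5.93×10⁻⁵ s⁻¹
Pressure gradient: |∂P/∂n| = 1100 Pa / 355000 m = 3.10×10⁻³ Pa/m
Geostrophic balance (pressure-gradient force = Coriolis force):
V_g = (1/(fρ)) |∂P/∂n| = 3.10×10⁻³ / (5.93×10⁻⁵ × 1.05) = 49.8 m/s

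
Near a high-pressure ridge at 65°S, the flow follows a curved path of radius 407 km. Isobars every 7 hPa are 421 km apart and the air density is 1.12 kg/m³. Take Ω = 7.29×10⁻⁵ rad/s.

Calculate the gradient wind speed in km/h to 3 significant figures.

Coriolis parameter at 65°S:
f = 2Ω sin φ = 2 × 7.29×10⁻⁵ × sin 65° = 1.32×10⁻⁴ s⁻¹
Pressure gradient: |∂P/∂n| = 700 Pa / 421000 m = 1.66×10⁻³ Pa/m
Geostrophic speed: V_g = |∂P/∂n|/(fρ) = 1.66×10⁻³/(1.32×10⁻⁴ × 1.12) = 11.2 m/s
Around a high, pressure-gradient force acts outward with centrifugal, so Coriolis balances both:
fV = (1/ρ)|∂P/∂n| + V²/R  →  V² − fR·V + fR·V_g = 0
With fR = 1.32×10⁻⁴ × 407×10³ m = 53.8 m/s:
V = [fR − √((fR)² − 4 fR V_g)]/2 = [53.8 − √(53.8² − 4×53.8×11.2)]/2 = 16 m/s
Supergeostrophic (V > V_g = 11.2 m/s), as expected around a high.
Converting: 16 m/s × 3.6 = 57.6 km/h

57.6 km/h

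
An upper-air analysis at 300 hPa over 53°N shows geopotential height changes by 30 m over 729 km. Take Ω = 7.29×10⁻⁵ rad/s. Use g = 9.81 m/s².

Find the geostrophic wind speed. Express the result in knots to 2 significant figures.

6.7 knots

Coriolis parameter at 53°N:
f = 2Ω sin φ = 2 × 7.29×10⁻⁵ × sin 53° = 1.16×10⁻⁴ s⁻¹
Height gradient: |∂Z/∂n| = 30 m / 729000 m = 4.12×10⁻⁵
On a pressure surface, geostrophic balance gives V_g = (g/f)|∂Z/∂n|:
V_g = 9.81 × 4.12×10⁻⁵ / 1.16×10⁻⁴ = 3.47 m/s
Converting: 3.47 m/s × 1.944 = 6.7 knots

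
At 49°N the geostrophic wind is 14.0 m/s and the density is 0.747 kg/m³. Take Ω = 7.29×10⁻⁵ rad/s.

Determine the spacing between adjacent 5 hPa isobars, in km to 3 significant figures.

434 km

Coriolis parameter at 49°N:
f = 2Ω sin φ = 2 × 7.29×10⁻⁵ × sin 49° = 1.10×10⁻⁴ s⁻¹
Geostrophic balance rearranged: |∂P/∂n| = f ρ V_g
|∂P/∂n| = 1.10×10⁻⁴ × 0.747 × 14.0 = 1.15×10⁻³ Pa/m
Isobar spacing: Δn = ΔP/|∂P/∂n| = 500 Pa / 1.15×10⁻³ Pa/m = 434494 m ≈ 434 km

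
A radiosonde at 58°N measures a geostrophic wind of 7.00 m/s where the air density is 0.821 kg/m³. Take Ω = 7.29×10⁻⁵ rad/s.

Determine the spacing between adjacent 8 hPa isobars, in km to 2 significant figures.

1100 km

Coriolis parameter at 58°N:
f = 2Ω sin φ = 2 × 7.29×10⁻⁵ × sin 58° = 1.24×10⁻⁴ s⁻¹
Geostrophic balance rearranged: |∂P/∂n| = f ρ V_g
|∂P/∂n| = 1.24×10⁻⁴ × 0.821 × 7.00 = 7.11×10⁻⁴ Pa/m
Isobar spacing: Δn = ΔP/|∂P/∂n| = 800 Pa / 7.11×10⁻⁴ Pa/m = 1125825 m ≈ 1100 km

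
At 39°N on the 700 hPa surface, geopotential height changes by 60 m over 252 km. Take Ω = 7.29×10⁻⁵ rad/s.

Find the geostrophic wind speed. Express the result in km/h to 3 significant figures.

Coriolis parameter at 39°N:
f = 2Ω sin φ = 2 × 7.29×10⁻⁵ × sin 39° = 9.18×10⁻⁵ s⁻¹
Height gradient: |∂Z/∂n| = 60 m / 252000 m = 2.38×10⁻⁴
On a pressure surface, geostrophic balance gives V_g = (g/f)|∂Z/∂n|:
V_g = 9.81 × 2.38×10⁻⁴ / 9.18×10⁻⁵ = 25.5 m/s
Converting: 25.5 m/s × 3.6 = 91.6 km/h

91.6 km/h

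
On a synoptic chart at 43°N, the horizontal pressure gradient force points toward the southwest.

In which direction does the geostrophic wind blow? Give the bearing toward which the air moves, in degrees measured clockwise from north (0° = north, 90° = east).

The pressure-gradient force points toward the southwest (bearing 225°).
Geostrophic balance: in the Northern Hemisphere the Coriolis force deflects motion to the right, so the geostrophic wind blows 90° to the right of the pressure-gradient force (low pressure on the left).
Rotating 225° by 90° clockwise gives 315° — the wind blows toward the northwest.

315°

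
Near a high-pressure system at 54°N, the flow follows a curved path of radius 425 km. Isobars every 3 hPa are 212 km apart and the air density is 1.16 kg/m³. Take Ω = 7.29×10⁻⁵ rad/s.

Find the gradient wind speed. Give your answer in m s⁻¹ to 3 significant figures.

Coriolis parameter at 54°N:
f = 2Ω sin φ = 2 × 7.29×10⁻⁵ × sin 54° = 1.18×10⁻⁴ s⁻¹
Pressure gradient: |∂P/∂n| = 300 Pa / 212000 m = 1.42×10⁻³ Pa/m
Geostrophic speed: V_g = |∂P/∂n|/(fρ) = 1.42×10⁻³/(1.18×10⁻⁴ × 1.16) = 10.3 m/s
Around a high, pressure-gradient force acts outward with centrifugal, so Coriolis balances both:
fV = (1/ρ)|∂P/∂n| + V²/R  →  V² − fR·V + fR·V_g = 0
With fR = 1.18×10⁻⁴ × 425×10³ m = 50.1 m/s:
V = [fR − √((fR)² − 4 fR V_g)]/2 = [50.1 − √(50.1² − 4×50.1×10.3)]/2 = 14.6 m/s
Supergeostrophic (V > V_g = 10.3 m/s), as expected around a high.

14.6 m s⁻¹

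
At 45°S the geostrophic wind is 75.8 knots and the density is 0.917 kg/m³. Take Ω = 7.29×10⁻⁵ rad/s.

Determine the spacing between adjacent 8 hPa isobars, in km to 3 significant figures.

Coriolis parameter at 45°S:
f = 2Ω sin φ = 2 × 7.29×10⁻⁵ × sin 45° = 1.03×10⁻⁴ s⁻¹
Wind speed in SI: 75.8 knots = 39.0 m/s
Geostrophic balance rearranged: |∂P/∂n| = f ρ V_g
|∂P/∂n| = 1.03×10⁻⁴ × 0.917 × 39.0 = 3.69×10⁻³ Pa/m
Isobar spacing: Δn = ΔP/|∂P/∂n| = 800 Pa / 3.69×10⁻³ Pa/m = 217006 m ≈ 217 km

217 km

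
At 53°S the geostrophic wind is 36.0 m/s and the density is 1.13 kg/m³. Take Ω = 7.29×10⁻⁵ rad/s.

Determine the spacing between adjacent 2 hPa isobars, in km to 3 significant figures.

42.2 km

Coriolis parameter at 53°S:
f = 2Ω sin φ = 2 × 7.29×10⁻⁵ × sin 53° = 1.16×10⁻⁴ s⁻¹
Geostrophic balance rearranged: |∂P/∂n| = f ρ V_g
|∂P/∂n| = 1.16×10⁻⁴ × 1.13 × 36.0 = 4.74×10⁻³ Pa/m
Isobar spacing: Δn = ΔP/|∂P/∂n| = 200 Pa / 4.74×10⁻³ Pa/m = 42222 m ≈ 42.2 km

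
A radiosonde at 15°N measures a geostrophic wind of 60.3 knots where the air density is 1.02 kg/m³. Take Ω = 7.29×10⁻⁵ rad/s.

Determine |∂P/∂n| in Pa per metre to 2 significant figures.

Coriolis parameter at 15°N:
f = 2Ω sin φ = 2 × 7.29×10⁻⁵ × sin 15° = 3.77×10⁻⁵ s⁻¹
Wind speed in SI: 60.3 knots = 31.0 m/s
Geostrophic balance rearranged: |∂P/∂n| = f ρ V_g
|∂P/∂n| = 3.77×10⁻⁵ × 1.02 × 31.0 = 1.19×10⁻³ Pa/m

1.2×10⁻³ Pa/m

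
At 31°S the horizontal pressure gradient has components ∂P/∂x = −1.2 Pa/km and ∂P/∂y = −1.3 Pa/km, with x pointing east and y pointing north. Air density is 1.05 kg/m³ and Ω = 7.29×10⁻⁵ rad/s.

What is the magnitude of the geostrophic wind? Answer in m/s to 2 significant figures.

22 m/s

Coriolis parameter at 31°S:
f = 2Ω sin φ = 2 × 7.29×10⁻⁵ × sin 31° = 7.51×10⁻⁵ s⁻¹
In the Southern Hemisphere f is negative: f = −7.51×10⁻⁵ s⁻¹.
Component geostrophic relations (x east, y north):
u_g = −(1/(fρ)) ∂P/∂y,  v_g = (1/(fρ)) ∂P/∂x
u_g = −(−1.3×10⁻³)/(−7.51×10⁻⁵ × 1.05) = −16.5 m/s;  v_g = (−1.2×10⁻³)/(−7.51×10⁻⁵ × 1.05) = 15.2 m/s
|V_g| = √(u_g² + v_g²) = 22.4 m/s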